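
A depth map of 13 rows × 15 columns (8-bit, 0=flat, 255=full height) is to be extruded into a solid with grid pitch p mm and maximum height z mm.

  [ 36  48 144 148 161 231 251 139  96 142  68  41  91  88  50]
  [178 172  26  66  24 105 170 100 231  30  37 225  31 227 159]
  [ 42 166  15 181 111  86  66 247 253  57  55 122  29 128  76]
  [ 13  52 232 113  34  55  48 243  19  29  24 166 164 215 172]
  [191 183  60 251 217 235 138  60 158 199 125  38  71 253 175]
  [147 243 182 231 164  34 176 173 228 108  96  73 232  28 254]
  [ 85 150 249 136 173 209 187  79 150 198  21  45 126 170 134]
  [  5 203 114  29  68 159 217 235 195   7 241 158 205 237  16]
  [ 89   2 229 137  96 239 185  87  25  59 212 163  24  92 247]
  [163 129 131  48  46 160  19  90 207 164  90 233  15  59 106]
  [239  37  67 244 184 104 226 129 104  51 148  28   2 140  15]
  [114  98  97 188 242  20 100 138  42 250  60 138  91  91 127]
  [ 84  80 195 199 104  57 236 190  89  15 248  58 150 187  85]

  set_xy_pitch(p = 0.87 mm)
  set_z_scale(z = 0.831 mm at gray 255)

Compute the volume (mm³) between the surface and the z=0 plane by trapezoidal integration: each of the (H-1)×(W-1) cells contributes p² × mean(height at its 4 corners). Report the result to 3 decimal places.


52.776

height_mm = gray/255 × 0.831; cell vol = 0.87² × mean(4 corners)
unit = 0.87² × 0.831 / (4×255) = 0.000616651 mm³ per gray-sum
row 0: Σ corner-gray over 14 cells = 6607  → 4.0742
row 1: Σ corner-gray over 14 cells = 6375  → 3.9311
row 2: Σ corner-gray over 14 cells = 6123  → 3.7758
row 3: Σ corner-gray over 14 cells = 7315  → 4.5108
row 4: Σ corner-gray over 14 cells = 8679  → 5.3519
row 5: Σ corner-gray over 14 cells = 8342  → 5.1441
row 6: Σ corner-gray over 14 cells = 8162  → 5.0331
row 7: Σ corner-gray over 14 cells = 7593  → 4.6822
row 8: Σ corner-gray over 14 cells = 6487  → 4.0002
row 9: Σ corner-gray over 14 cells = 6233  → 3.8436
row 10: Σ corner-gray over 14 cells = 6533  → 4.0286
row 11: Σ corner-gray over 14 cells = 7136  → 4.4004
Σ rows: total corner-gray = 85585  → 52.7761 mm³


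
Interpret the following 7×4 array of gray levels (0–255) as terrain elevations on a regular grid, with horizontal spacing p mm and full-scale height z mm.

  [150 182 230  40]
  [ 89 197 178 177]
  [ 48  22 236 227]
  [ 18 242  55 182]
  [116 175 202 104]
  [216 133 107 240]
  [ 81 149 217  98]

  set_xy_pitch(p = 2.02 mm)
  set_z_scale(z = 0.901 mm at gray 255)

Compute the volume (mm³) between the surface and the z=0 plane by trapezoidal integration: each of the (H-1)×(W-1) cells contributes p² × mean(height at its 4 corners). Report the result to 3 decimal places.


height_mm = gray/255 × 0.901; cell vol = 2.02² × mean(4 corners)
unit = 2.02² × 0.901 / (4×255) = 0.00360435 mm³ per gray-sum
row 0: Σ corner-gray over 3 cells = 2030  → 7.3168
row 1: Σ corner-gray over 3 cells = 1807  → 6.5131
row 2: Σ corner-gray over 3 cells = 1585  → 5.7129
row 3: Σ corner-gray over 3 cells = 1768  → 6.3725
row 4: Σ corner-gray over 3 cells = 1910  → 6.8843
row 5: Σ corner-gray over 3 cells = 1847  → 6.6572
Σ rows: total corner-gray = 10947  → 39.4569 mm³

39.457


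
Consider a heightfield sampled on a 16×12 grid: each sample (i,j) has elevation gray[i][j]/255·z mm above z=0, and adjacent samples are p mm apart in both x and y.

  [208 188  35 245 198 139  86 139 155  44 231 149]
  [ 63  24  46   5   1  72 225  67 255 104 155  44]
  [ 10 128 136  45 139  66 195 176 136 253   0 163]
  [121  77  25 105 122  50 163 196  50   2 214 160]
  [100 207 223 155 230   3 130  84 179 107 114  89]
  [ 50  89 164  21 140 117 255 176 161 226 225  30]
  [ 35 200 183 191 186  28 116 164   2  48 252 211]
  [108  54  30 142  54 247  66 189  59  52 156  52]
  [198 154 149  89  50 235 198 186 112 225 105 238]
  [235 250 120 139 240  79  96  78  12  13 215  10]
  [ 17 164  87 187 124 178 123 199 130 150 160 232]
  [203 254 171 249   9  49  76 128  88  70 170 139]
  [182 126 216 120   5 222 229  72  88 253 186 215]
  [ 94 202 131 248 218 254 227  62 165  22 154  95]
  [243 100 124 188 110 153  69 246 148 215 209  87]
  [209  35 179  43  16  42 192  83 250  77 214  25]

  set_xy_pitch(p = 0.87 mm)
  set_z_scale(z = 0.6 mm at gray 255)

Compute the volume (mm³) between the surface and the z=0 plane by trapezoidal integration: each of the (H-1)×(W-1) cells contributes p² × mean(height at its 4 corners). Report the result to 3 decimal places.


height_mm = gray/255 × 0.6; cell vol = 0.87² × mean(4 corners)
unit = 0.87² × 0.6 / (4×255) = 0.000445235 mm³ per gray-sum
row 0: Σ corner-gray over 11 cells = 5292  → 2.3562
row 1: Σ corner-gray over 11 cells = 4736  → 2.1086
row 2: Σ corner-gray over 11 cells = 5010  → 2.2306
row 3: Σ corner-gray over 11 cells = 5342  → 2.3784
row 4: Σ corner-gray over 11 cells = 6281  → 2.7965
row 5: Σ corner-gray over 11 cells = 6214  → 2.7667
row 6: Σ corner-gray over 11 cells = 5244  → 2.3348
row 7: Σ corner-gray over 11 cells = 5700  → 2.5378
row 8: Σ corner-gray over 11 cells = 6171  → 2.7475
row 9: Σ corner-gray over 11 cells = 5982  → 2.6634
row 10: Σ corner-gray over 11 cells = 6123  → 2.7262
row 11: Σ corner-gray over 11 cells = 6301  → 2.8054
row 12: Σ corner-gray over 11 cells = 6986  → 3.1104
row 13: Σ corner-gray over 11 cells = 7009  → 3.1207
row 14: Σ corner-gray over 11 cells = 5950  → 2.6492
Σ rows: total corner-gray = 88341  → 39.3325 mm³

39.333


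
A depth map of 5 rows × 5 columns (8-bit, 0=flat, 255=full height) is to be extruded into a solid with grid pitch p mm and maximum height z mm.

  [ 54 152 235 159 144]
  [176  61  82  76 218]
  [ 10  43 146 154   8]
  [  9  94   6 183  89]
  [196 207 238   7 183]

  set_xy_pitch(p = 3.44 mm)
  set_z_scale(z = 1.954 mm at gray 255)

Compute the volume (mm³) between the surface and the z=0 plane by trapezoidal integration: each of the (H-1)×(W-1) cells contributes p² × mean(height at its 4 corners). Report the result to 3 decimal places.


height_mm = gray/255 × 1.954; cell vol = 3.44² × mean(4 corners)
unit = 3.44² × 1.954 / (4×255) = 0.0226695 mm³ per gray-sum
row 0: Σ corner-gray over 4 cells = 2122  → 48.1046
row 1: Σ corner-gray over 4 cells = 1536  → 34.8203
row 2: Σ corner-gray over 4 cells = 1368  → 31.0118
row 3: Σ corner-gray over 4 cells = 1947  → 44.1374
Σ rows: total corner-gray = 6973  → 158.0742 mm³

158.074


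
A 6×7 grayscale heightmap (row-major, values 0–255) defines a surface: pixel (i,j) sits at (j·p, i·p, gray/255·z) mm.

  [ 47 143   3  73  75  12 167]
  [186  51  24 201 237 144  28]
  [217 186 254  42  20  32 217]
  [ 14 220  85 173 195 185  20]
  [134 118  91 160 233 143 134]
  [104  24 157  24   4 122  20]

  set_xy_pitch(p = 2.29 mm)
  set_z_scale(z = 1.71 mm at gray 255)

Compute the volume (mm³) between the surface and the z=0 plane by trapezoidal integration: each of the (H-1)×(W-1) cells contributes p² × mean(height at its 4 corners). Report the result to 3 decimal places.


129.131

height_mm = gray/255 × 1.71; cell vol = 2.29² × mean(4 corners)
unit = 2.29² × 1.71 / (4×255) = 0.00879158 mm³ per gray-sum
row 0: Σ corner-gray over 6 cells = 2354  → 20.6954
row 1: Σ corner-gray over 6 cells = 3030  → 26.6385
row 2: Σ corner-gray over 6 cells = 3252  → 28.5902
row 3: Σ corner-gray over 6 cells = 3508  → 30.8409
row 4: Σ corner-gray over 6 cells = 2544  → 22.3658
Σ rows: total corner-gray = 14688  → 129.1307 mm³


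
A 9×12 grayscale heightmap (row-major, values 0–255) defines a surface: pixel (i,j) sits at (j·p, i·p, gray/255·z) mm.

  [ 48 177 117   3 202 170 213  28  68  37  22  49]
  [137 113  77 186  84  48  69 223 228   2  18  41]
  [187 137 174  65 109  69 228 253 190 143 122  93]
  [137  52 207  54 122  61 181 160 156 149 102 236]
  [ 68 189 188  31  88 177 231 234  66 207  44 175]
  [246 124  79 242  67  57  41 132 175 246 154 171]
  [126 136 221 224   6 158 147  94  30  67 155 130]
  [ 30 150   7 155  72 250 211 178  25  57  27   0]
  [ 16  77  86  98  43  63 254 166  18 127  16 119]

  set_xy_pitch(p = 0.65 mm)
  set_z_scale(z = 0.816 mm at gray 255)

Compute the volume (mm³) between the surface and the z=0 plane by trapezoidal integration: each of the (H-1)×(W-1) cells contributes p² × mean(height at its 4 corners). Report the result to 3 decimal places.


14.687

height_mm = gray/255 × 0.816; cell vol = 0.65² × mean(4 corners)
unit = 0.65² × 0.816 / (4×255) = 0.000338 mm³ per gray-sum
row 0: Σ corner-gray over 11 cells = 4445  → 1.5024
row 1: Σ corner-gray over 11 cells = 5534  → 1.8705
row 2: Σ corner-gray over 11 cells = 6121  → 2.0689
row 3: Σ corner-gray over 11 cells = 6014  → 2.0327
row 4: Σ corner-gray over 11 cells = 6204  → 2.0970
row 5: Σ corner-gray over 11 cells = 5783  → 1.9547
row 6: Σ corner-gray over 11 cells = 5026  → 1.6988
row 7: Σ corner-gray over 11 cells = 4325  → 1.4619
Σ rows: total corner-gray = 43452  → 14.6868 mm³


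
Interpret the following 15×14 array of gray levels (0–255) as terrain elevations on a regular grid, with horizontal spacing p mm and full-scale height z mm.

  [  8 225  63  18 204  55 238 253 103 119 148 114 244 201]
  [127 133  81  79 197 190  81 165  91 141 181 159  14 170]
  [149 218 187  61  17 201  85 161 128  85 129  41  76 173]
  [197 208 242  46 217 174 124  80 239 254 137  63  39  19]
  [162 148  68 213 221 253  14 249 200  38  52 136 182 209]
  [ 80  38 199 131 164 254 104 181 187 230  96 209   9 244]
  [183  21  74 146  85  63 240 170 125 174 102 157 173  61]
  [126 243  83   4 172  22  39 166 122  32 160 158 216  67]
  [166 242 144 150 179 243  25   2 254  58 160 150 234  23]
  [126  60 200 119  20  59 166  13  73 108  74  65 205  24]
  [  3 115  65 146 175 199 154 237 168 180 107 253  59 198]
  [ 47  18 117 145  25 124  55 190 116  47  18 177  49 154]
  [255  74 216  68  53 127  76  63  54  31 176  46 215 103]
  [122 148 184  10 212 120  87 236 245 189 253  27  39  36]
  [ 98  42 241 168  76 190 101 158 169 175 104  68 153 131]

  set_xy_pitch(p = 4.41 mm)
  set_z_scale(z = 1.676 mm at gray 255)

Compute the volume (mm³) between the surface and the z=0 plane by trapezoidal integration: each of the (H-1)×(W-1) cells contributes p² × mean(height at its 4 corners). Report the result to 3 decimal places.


height_mm = gray/255 × 1.676; cell vol = 4.41² × mean(4 corners)
unit = 4.41² × 1.676 / (4×255) = 0.0319559 mm³ per gray-sum
row 0: Σ corner-gray over 13 cells = 7098  → 226.8230
row 1: Σ corner-gray over 13 cells = 6421  → 205.1888
row 2: Σ corner-gray over 13 cells = 6962  → 222.4770
row 3: Σ corner-gray over 13 cells = 7781  → 248.6488
row 4: Σ corner-gray over 13 cells = 7847  → 250.7579
row 5: Σ corner-gray over 13 cells = 7232  → 231.1051
row 6: Σ corner-gray over 13 cells = 6331  → 202.3128
row 7: Σ corner-gray over 13 cells = 6898  → 220.4318
row 8: Σ corner-gray over 13 cells = 6345  → 202.7602
row 9: Σ corner-gray over 13 cells = 6391  → 204.2301
row 10: Σ corner-gray over 13 cells = 6280  → 200.6830
row 11: Σ corner-gray over 13 cells = 5119  → 163.5822
row 12: Σ corner-gray over 13 cells = 6414  → 204.9651
row 13: Σ corner-gray over 13 cells = 7177  → 229.3475
Σ rows: total corner-gray = 94296  → 3013.3133 mm³

3013.313


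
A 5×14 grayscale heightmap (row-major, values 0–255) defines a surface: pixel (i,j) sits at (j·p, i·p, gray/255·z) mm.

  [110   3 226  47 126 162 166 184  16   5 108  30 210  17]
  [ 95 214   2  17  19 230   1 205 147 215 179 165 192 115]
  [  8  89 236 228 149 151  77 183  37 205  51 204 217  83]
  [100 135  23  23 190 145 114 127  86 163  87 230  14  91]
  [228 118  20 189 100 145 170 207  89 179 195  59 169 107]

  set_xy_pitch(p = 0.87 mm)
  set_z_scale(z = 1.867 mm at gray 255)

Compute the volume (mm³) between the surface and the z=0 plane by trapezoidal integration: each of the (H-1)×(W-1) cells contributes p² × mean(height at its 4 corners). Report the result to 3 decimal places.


height_mm = gray/255 × 1.867; cell vol = 0.87² × mean(4 corners)
unit = 0.87² × 1.867 / (4×255) = 0.00138542 mm³ per gray-sum
row 0: Σ corner-gray over 13 cells = 6075  → 8.4164
row 1: Σ corner-gray over 13 cells = 7127  → 9.8739
row 2: Σ corner-gray over 13 cells = 6610  → 9.1577
row 3: Σ corner-gray over 13 cells = 6480  → 8.9775
Σ rows: total corner-gray = 26292  → 36.4256 mm³

36.426


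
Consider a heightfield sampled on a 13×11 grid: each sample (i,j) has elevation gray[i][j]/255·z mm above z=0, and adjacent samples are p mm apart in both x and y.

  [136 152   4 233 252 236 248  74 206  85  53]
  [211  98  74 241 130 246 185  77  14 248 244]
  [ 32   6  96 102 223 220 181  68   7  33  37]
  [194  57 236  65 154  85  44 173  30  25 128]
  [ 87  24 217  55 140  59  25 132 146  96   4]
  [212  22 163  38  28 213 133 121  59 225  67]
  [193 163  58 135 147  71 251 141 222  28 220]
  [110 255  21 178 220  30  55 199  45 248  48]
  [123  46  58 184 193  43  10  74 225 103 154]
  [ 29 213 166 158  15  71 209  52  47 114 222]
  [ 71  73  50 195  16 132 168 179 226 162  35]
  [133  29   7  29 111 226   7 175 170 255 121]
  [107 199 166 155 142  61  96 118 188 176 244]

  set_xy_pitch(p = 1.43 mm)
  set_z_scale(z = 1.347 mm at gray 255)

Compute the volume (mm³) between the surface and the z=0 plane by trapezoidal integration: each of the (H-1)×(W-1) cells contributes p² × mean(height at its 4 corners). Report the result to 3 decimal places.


157.059

height_mm = gray/255 × 1.347; cell vol = 1.43² × mean(4 corners)
unit = 1.43² × 1.347 / (4×255) = 0.00270047 mm³ per gray-sum
row 0: Σ corner-gray over 10 cells = 6250  → 16.8779
row 1: Σ corner-gray over 10 cells = 5022  → 13.5618
row 2: Σ corner-gray over 10 cells = 4001  → 10.8046
row 3: Σ corner-gray over 10 cells = 3939  → 10.6372
row 4: Σ corner-gray over 10 cells = 4162  → 11.2394
row 5: Σ corner-gray over 10 cells = 5128  → 13.8480
row 6: Σ corner-gray over 10 cells = 5505  → 14.8661
row 7: Σ corner-gray over 10 cells = 4809  → 12.9866
row 8: Σ corner-gray over 10 cells = 4490  → 12.1251
row 9: Σ corner-gray over 10 cells = 4849  → 13.0946
row 10: Σ corner-gray over 10 cells = 4780  → 12.9083
row 11: Σ corner-gray over 10 cells = 5225  → 14.1100
Σ rows: total corner-gray = 58160  → 157.0594 mm³


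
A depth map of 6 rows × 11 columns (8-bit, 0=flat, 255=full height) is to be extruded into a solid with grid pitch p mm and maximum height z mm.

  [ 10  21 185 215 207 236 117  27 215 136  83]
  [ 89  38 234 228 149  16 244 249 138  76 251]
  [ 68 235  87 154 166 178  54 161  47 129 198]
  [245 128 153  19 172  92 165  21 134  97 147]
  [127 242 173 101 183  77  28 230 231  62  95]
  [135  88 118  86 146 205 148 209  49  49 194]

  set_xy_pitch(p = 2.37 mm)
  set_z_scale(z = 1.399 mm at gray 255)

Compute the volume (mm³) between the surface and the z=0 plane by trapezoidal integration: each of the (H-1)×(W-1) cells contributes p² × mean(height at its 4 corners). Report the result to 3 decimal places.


210.626

height_mm = gray/255 × 1.399; cell vol = 2.37² × mean(4 corners)
unit = 2.37² × 1.399 / (4×255) = 0.00770396 mm³ per gray-sum
row 0: Σ corner-gray over 10 cells = 5895  → 45.4149
row 1: Σ corner-gray over 10 cells = 5772  → 44.4673
row 2: Σ corner-gray over 10 cells = 5042  → 38.8434
row 3: Σ corner-gray over 10 cells = 5230  → 40.2917
row 4: Σ corner-gray over 10 cells = 5401  → 41.6091
Σ rows: total corner-gray = 27340  → 210.6264 mm³


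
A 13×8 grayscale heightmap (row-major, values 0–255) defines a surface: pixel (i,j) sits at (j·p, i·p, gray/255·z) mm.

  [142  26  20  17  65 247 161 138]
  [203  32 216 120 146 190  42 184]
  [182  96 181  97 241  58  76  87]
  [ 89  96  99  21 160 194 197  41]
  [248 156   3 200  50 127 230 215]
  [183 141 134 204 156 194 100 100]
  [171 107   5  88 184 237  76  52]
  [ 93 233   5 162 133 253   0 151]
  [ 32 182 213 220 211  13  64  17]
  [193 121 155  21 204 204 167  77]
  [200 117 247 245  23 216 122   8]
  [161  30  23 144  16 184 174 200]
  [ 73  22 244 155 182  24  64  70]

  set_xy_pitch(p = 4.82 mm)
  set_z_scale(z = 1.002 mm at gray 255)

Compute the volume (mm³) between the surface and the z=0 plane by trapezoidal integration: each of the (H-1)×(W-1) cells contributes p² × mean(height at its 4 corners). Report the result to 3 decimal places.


996.769

height_mm = gray/255 × 1.002; cell vol = 4.82² × mean(4 corners)
unit = 4.82² × 1.002 / (4×255) = 0.0228224 mm³ per gray-sum
row 0: Σ corner-gray over 7 cells = 3231  → 73.7392
row 1: Σ corner-gray over 7 cells = 3646  → 83.2105
row 2: Σ corner-gray over 7 cells = 3431  → 78.3037
row 3: Σ corner-gray over 7 cells = 3659  → 83.5072
row 4: Σ corner-gray over 7 cells = 4136  → 94.3935
row 5: Σ corner-gray over 7 cells = 3758  → 85.7666
row 6: Σ corner-gray over 7 cells = 3433  → 78.3494
row 7: Σ corner-gray over 7 cells = 3671  → 83.7811
row 8: Σ corner-gray over 7 cells = 3869  → 88.2999
row 9: Σ corner-gray over 7 cells = 4162  → 94.9869
row 10: Σ corner-gray over 7 cells = 3651  → 83.3246
row 11: Σ corner-gray over 7 cells = 3028  → 69.1063
Σ rows: total corner-gray = 43675  → 996.7690 mm³


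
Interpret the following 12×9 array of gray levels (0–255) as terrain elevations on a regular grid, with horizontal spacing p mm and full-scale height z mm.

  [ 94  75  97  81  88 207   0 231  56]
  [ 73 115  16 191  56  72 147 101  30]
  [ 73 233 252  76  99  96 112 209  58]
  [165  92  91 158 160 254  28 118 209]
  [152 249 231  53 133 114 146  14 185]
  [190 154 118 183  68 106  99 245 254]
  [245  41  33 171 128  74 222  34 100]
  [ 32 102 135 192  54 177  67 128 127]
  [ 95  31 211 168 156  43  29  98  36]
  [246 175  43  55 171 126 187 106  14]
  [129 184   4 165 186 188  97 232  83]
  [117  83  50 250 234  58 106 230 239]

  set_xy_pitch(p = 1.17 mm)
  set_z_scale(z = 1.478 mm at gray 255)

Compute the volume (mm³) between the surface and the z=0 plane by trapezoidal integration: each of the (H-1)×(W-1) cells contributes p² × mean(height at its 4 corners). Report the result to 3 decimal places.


87.844

height_mm = gray/255 × 1.478; cell vol = 1.17² × mean(4 corners)
unit = 1.17² × 1.478 / (4×255) = 0.00198356 mm³ per gray-sum
row 0: Σ corner-gray over 8 cells = 3207  → 6.3613
row 1: Σ corner-gray over 8 cells = 3784  → 7.5058
row 2: Σ corner-gray over 8 cells = 4461  → 8.8487
row 3: Σ corner-gray over 8 cells = 4393  → 8.7138
row 4: Σ corner-gray over 8 cells = 4607  → 9.1383
row 5: Σ corner-gray over 8 cells = 4141  → 8.2139
row 6: Σ corner-gray over 8 cells = 3620  → 7.1805
row 7: Σ corner-gray over 8 cells = 3472  → 6.8869
row 8: Σ corner-gray over 8 cells = 3589  → 7.1190
row 9: Σ corner-gray over 8 cells = 4310  → 8.5492
row 10: Σ corner-gray over 8 cells = 4702  → 9.3267
Σ rows: total corner-gray = 44286  → 87.8441 mm³


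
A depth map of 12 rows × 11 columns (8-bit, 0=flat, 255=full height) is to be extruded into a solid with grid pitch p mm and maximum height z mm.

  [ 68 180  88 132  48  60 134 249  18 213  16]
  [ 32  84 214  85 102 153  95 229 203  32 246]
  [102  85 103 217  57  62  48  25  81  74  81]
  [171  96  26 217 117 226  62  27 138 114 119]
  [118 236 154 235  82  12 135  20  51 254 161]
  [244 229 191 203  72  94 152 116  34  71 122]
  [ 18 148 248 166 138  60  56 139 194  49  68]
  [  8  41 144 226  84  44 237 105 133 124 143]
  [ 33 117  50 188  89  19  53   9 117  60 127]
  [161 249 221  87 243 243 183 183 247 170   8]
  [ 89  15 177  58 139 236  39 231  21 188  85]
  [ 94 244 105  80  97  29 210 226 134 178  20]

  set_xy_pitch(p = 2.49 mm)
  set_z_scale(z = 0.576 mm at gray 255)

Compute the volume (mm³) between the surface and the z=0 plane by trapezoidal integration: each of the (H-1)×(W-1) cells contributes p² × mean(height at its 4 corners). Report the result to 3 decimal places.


height_mm = gray/255 × 0.576; cell vol = 2.49² × mean(4 corners)
unit = 2.49² × 0.576 / (4×255) = 0.00350123 mm³ per gray-sum
row 0: Σ corner-gray over 10 cells = 5000  → 17.5062
row 1: Σ corner-gray over 10 cells = 4359  → 15.2619
row 2: Σ corner-gray over 10 cells = 4023  → 14.0855
row 3: Σ corner-gray over 10 cells = 4973  → 17.4116
row 4: Σ corner-gray over 10 cells = 5327  → 18.6511
row 5: Σ corner-gray over 10 cells = 5172  → 18.1084
row 6: Σ corner-gray over 10 cells = 4909  → 17.1876
row 7: Σ corner-gray over 10 cells = 3991  → 13.9734
row 8: Σ corner-gray over 10 cells = 5385  → 18.8541
row 9: Σ corner-gray over 10 cells = 6203  → 21.7181
row 10: Σ corner-gray over 10 cells = 5102  → 17.8633
Σ rows: total corner-gray = 54444  → 190.6211 mm³

190.621


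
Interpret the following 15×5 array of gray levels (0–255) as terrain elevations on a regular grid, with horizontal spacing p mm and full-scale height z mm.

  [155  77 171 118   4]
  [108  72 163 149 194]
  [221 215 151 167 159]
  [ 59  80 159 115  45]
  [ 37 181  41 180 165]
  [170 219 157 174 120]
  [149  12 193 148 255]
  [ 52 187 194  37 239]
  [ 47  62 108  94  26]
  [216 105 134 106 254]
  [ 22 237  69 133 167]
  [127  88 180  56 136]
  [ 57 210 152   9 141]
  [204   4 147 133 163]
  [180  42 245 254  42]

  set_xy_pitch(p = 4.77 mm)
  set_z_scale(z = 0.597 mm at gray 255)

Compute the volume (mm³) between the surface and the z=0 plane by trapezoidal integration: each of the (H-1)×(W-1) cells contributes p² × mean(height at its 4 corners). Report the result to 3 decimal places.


390.791

height_mm = gray/255 × 0.597; cell vol = 4.77² × mean(4 corners)
unit = 4.77² × 0.597 / (4×255) = 0.0133171 mm³ per gray-sum
row 0: Σ corner-gray over 4 cells = 1961  → 26.1149
row 1: Σ corner-gray over 4 cells = 2516  → 33.5059
row 2: Σ corner-gray over 4 cells = 2258  → 30.0701
row 3: Σ corner-gray over 4 cells = 1818  → 24.2106
row 4: Σ corner-gray over 4 cells = 2396  → 31.9079
row 5: Σ corner-gray over 4 cells = 2500  → 33.2928
row 6: Σ corner-gray over 4 cells = 2237  → 29.7904
row 7: Σ corner-gray over 4 cells = 1728  → 23.0120
row 8: Σ corner-gray over 4 cells = 1761  → 23.4515
row 9: Σ corner-gray over 4 cells = 2227  → 29.6573
row 10: Σ corner-gray over 4 cells = 1978  → 26.3413
row 11: Σ corner-gray over 4 cells = 1851  → 24.6500
row 12: Σ corner-gray over 4 cells = 1875  → 24.9696
row 13: Σ corner-gray over 4 cells = 2239  → 29.8171
Σ rows: total corner-gray = 29345  → 390.7914 mm³


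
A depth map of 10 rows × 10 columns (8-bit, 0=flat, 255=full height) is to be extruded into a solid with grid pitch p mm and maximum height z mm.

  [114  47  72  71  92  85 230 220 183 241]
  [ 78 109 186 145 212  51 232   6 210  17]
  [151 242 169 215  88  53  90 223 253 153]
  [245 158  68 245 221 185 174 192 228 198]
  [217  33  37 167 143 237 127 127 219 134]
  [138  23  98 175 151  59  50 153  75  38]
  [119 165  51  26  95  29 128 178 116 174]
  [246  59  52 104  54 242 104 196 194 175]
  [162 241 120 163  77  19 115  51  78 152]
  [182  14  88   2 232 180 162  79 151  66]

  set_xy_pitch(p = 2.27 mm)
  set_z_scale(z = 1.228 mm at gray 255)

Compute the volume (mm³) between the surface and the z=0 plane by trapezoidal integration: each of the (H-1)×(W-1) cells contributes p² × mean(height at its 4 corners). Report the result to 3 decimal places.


height_mm = gray/255 × 1.228; cell vol = 2.27² × mean(4 corners)
unit = 2.27² × 1.228 / (4×255) = 0.00620369 mm³ per gray-sum
row 0: Σ corner-gray over 9 cells = 4752  → 29.4799
row 1: Σ corner-gray over 9 cells = 5367  → 33.2952
row 2: Σ corner-gray over 9 cells = 6355  → 39.4244
row 3: Σ corner-gray over 9 cells = 5916  → 36.7010
row 4: Σ corner-gray over 9 cells = 4275  → 26.5208
row 5: Σ corner-gray over 9 cells = 3613  → 22.4139
row 6: Σ corner-gray over 9 cells = 4300  → 26.6759
row 7: Σ corner-gray over 9 cells = 4473  → 27.7491
row 8: Σ corner-gray over 9 cells = 4106  → 25.4723
Σ rows: total corner-gray = 43157  → 267.7325 mm³

267.733


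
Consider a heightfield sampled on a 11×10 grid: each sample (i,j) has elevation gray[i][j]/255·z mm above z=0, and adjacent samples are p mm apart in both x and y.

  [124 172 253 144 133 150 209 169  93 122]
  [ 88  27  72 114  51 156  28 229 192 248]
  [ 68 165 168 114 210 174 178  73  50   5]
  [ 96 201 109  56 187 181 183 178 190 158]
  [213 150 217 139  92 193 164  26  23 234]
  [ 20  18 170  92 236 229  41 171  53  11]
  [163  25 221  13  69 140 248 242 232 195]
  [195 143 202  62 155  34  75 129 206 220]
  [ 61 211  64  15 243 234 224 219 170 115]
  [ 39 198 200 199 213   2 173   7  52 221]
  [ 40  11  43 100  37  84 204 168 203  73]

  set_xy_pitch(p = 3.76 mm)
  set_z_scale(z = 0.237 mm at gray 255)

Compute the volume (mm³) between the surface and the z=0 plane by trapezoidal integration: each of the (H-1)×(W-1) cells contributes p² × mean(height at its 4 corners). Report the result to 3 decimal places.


161.240

height_mm = gray/255 × 0.237; cell vol = 3.76² × mean(4 corners)
unit = 3.76² × 0.237 / (4×255) = 0.00328491 mm³ per gray-sum
row 0: Σ corner-gray over 9 cells = 4966  → 16.3129
row 1: Σ corner-gray over 9 cells = 4411  → 14.4898
row 2: Σ corner-gray over 9 cells = 5161  → 16.9534
row 3: Σ corner-gray over 9 cells = 5279  → 17.3411
row 4: Σ corner-gray over 9 cells = 4506  → 14.8018
row 5: Σ corner-gray over 9 cells = 4789  → 15.7314
row 6: Σ corner-gray over 9 cells = 5165  → 16.9666
row 7: Σ corner-gray over 9 cells = 5363  → 17.6170
row 8: Σ corner-gray over 9 cells = 5284  → 17.3575
row 9: Σ corner-gray over 9 cells = 4161  → 13.6685
Σ rows: total corner-gray = 49085  → 161.2400 mm³


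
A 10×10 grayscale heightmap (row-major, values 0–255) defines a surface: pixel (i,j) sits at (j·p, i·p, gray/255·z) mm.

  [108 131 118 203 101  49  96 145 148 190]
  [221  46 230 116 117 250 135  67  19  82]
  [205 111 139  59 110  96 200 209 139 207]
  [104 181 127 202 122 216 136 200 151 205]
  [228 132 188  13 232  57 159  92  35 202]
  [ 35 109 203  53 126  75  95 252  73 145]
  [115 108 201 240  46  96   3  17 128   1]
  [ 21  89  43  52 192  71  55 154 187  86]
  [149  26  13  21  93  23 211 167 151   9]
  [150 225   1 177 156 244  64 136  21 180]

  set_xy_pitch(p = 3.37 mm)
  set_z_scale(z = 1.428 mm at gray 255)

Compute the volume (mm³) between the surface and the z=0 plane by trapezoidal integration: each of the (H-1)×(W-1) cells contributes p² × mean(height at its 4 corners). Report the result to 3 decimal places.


height_mm = gray/255 × 1.428; cell vol = 3.37² × mean(4 corners)
unit = 3.37² × 1.428 / (4×255) = 0.0158997 mm³ per gray-sum
row 0: Σ corner-gray over 9 cells = 4543  → 72.2322
row 1: Σ corner-gray over 9 cells = 4801  → 76.3343
row 2: Σ corner-gray over 9 cells = 5517  → 87.7184
row 3: Σ corner-gray over 9 cells = 5225  → 83.0757
row 4: Σ corner-gray over 9 cells = 4398  → 69.9267
row 5: Σ corner-gray over 9 cells = 3946  → 62.7401
row 6: Σ corner-gray over 9 cells = 3587  → 57.0321
row 7: Σ corner-gray over 9 cells = 3361  → 53.4388
row 8: Σ corner-gray over 9 cells = 3946  → 62.7401
Σ rows: total corner-gray = 39324  → 625.2382 mm³

625.238


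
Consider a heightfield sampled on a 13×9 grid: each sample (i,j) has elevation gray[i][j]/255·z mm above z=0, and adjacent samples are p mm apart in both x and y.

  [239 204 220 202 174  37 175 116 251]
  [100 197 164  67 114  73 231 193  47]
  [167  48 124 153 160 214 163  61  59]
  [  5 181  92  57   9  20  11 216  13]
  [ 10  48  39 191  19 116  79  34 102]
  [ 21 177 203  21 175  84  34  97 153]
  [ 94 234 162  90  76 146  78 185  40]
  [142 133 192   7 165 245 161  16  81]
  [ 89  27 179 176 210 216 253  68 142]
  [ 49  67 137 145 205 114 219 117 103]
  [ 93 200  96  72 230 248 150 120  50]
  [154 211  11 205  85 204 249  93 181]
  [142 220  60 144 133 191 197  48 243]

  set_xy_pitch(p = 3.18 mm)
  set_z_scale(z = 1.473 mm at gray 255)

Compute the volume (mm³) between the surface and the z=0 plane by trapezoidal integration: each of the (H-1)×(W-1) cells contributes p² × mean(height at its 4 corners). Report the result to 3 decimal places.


717.835

height_mm = gray/255 × 1.473; cell vol = 3.18² × mean(4 corners)
unit = 3.18² × 1.473 / (4×255) = 0.0146035 mm³ per gray-sum
row 0: Σ corner-gray over 8 cells = 4971  → 72.5940
row 1: Σ corner-gray over 8 cells = 4297  → 62.7512
row 2: Σ corner-gray over 8 cells = 3262  → 47.6366
row 3: Σ corner-gray over 8 cells = 2354  → 34.3766
row 4: Σ corner-gray over 8 cells = 2920  → 42.6422
row 5: Σ corner-gray over 8 cells = 3832  → 55.9606
row 6: Σ corner-gray over 8 cells = 4137  → 60.4147
row 7: Σ corner-gray over 8 cells = 4550  → 66.4459
row 8: Σ corner-gray over 8 cells = 4649  → 67.8916
row 9: Σ corner-gray over 8 cells = 4535  → 66.2269
row 10: Σ corner-gray over 8 cells = 4826  → 70.4765
row 11: Σ corner-gray over 8 cells = 4822  → 70.4181
Σ rows: total corner-gray = 49155  → 717.8348 mm³


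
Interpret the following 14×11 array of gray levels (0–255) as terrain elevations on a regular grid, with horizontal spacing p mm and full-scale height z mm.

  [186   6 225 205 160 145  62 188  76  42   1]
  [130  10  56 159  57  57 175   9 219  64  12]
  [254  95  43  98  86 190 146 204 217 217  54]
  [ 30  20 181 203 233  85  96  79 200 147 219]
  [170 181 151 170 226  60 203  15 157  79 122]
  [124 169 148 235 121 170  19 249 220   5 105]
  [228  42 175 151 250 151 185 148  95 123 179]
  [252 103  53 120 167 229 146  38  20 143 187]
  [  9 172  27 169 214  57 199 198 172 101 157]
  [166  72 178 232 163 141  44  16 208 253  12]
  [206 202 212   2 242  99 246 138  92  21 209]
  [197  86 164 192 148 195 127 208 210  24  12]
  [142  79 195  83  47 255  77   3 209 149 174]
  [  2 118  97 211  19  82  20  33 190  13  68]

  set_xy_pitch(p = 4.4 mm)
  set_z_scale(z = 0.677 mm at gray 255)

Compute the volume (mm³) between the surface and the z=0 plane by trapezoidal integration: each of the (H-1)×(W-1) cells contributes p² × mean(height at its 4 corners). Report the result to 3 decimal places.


height_mm = gray/255 × 0.677; cell vol = 4.4² × mean(4 corners)
unit = 4.4² × 0.677 / (4×255) = 0.0128497 mm³ per gray-sum
row 0: Σ corner-gray over 10 cells = 4159  → 53.4420
row 1: Σ corner-gray over 10 cells = 4654  → 59.8026
row 2: Σ corner-gray over 10 cells = 5637  → 72.4339
row 3: Σ corner-gray over 10 cells = 5513  → 70.8405
row 4: Σ corner-gray over 10 cells = 5677  → 72.9479
row 5: Σ corner-gray over 10 cells = 5948  → 76.4302
row 6: Σ corner-gray over 10 cells = 5524  → 70.9819
row 7: Σ corner-gray over 10 cells = 5261  → 67.6024
row 8: Σ corner-gray over 10 cells = 5576  → 71.6501
row 9: Σ corner-gray over 10 cells = 5715  → 73.4362
row 10: Σ corner-gray over 10 cells = 5840  → 75.0424
row 11: Σ corner-gray over 10 cells = 5427  → 69.7355
row 12: Σ corner-gray over 10 cells = 4146  → 53.2750
Σ rows: total corner-gray = 69077  → 887.6205 mm³

887.620


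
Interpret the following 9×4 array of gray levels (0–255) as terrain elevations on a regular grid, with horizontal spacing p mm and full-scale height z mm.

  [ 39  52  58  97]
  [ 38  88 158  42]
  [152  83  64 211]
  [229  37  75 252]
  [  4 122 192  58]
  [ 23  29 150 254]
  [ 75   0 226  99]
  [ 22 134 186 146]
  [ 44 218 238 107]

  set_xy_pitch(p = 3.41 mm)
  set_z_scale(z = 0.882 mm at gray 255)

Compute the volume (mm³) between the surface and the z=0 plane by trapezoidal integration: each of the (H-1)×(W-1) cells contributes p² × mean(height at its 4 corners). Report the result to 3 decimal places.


height_mm = gray/255 × 0.882; cell vol = 3.41² × mean(4 corners)
unit = 3.41² × 0.882 / (4×255) = 0.0100549 mm³ per gray-sum
row 0: Σ corner-gray over 3 cells = 928  → 9.3309
row 1: Σ corner-gray over 3 cells = 1229  → 12.3575
row 2: Σ corner-gray over 3 cells = 1362  → 13.6948
row 3: Σ corner-gray over 3 cells = 1395  → 14.0266
row 4: Σ corner-gray over 3 cells = 1325  → 13.3227
row 5: Σ corner-gray over 3 cells = 1261  → 12.6792
row 6: Σ corner-gray over 3 cells = 1434  → 14.4187
row 7: Σ corner-gray over 3 cells = 1871  → 18.8127
Σ rows: total corner-gray = 10805  → 108.6430 mm³

108.643


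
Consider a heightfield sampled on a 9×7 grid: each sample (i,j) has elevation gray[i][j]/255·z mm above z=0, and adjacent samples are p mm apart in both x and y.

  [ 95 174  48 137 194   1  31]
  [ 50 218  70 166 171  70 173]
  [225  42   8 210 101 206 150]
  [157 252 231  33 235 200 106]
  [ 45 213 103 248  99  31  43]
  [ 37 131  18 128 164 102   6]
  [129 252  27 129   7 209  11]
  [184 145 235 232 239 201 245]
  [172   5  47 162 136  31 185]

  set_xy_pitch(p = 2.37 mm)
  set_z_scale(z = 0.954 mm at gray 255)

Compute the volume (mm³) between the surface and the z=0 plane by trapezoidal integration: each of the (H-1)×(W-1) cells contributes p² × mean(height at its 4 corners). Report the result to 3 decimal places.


height_mm = gray/255 × 0.954; cell vol = 2.37² × mean(4 corners)
unit = 2.37² × 0.954 / (4×255) = 0.00525345 mm³ per gray-sum
row 0: Σ corner-gray over 6 cells = 2847  → 14.9566
row 1: Σ corner-gray over 6 cells = 3122  → 16.4013
row 2: Σ corner-gray over 6 cells = 3674  → 19.3012
row 3: Σ corner-gray over 6 cells = 3641  → 19.1278
row 4: Σ corner-gray over 6 cells = 2605  → 13.6852
row 5: Σ corner-gray over 6 cells = 2517  → 13.2229
row 6: Σ corner-gray over 6 cells = 3921  → 20.5988
row 7: Σ corner-gray over 6 cells = 3652  → 19.1856
Σ rows: total corner-gray = 25979  → 136.4795 mm³

136.479


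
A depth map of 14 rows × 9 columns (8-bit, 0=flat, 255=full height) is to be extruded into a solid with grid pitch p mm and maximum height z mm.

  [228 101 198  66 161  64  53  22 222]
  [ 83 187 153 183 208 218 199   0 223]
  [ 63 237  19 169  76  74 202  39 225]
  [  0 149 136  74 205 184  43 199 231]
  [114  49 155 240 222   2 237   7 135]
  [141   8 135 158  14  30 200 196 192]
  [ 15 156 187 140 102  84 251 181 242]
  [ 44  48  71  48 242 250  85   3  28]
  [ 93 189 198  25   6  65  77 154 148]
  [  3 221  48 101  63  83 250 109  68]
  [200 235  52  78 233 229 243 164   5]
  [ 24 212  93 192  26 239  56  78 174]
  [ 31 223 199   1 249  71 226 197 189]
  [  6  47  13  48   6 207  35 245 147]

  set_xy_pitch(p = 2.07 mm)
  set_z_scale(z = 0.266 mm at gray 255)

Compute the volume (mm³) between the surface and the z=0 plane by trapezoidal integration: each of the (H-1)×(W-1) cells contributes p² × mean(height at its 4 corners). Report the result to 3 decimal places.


height_mm = gray/255 × 0.266; cell vol = 2.07² × mean(4 corners)
unit = 2.07² × 0.266 / (4×255) = 0.00111743 mm³ per gray-sum
row 0: Σ corner-gray over 8 cells = 4382  → 4.8966
row 1: Σ corner-gray over 8 cells = 4522  → 5.0530
row 2: Σ corner-gray over 8 cells = 4131  → 4.6161
row 3: Σ corner-gray over 8 cells = 4284  → 4.7871
row 4: Σ corner-gray over 8 cells = 3888  → 4.3446
row 5: Σ corner-gray over 8 cells = 4274  → 4.7759
row 6: Σ corner-gray over 8 cells = 4025  → 4.4977
row 7: Σ corner-gray over 8 cells = 3235  → 3.6149
row 8: Σ corner-gray over 8 cells = 3490  → 3.8998
row 9: Σ corner-gray over 8 cells = 4494  → 5.0218
row 10: Σ corner-gray over 8 cells = 4663  → 5.2106
row 11: Σ corner-gray over 8 cells = 4542  → 5.0754
row 12: Σ corner-gray over 8 cells = 3907  → 4.3658
Σ rows: total corner-gray = 53837  → 60.1593 mm³

60.159


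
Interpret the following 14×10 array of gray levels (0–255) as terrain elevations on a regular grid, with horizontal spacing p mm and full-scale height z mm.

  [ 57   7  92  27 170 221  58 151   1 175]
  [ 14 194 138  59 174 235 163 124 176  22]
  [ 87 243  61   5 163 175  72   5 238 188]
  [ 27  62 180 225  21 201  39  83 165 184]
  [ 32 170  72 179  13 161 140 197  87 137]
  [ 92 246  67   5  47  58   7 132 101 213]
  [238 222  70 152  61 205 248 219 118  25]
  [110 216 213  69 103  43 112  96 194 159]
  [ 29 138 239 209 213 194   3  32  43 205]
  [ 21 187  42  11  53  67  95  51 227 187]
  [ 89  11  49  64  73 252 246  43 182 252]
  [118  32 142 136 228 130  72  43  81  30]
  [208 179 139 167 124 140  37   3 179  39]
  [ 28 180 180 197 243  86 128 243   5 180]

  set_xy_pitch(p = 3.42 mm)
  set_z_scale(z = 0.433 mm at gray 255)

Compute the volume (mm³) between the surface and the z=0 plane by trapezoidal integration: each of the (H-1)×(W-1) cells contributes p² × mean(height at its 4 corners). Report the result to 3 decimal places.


height_mm = gray/255 × 0.433; cell vol = 3.42² × mean(4 corners)
unit = 3.42² × 0.433 / (4×255) = 0.00496524 mm³ per gray-sum
row 0: Σ corner-gray over 9 cells = 4248  → 21.0923
row 1: Σ corner-gray over 9 cells = 4761  → 23.6395
row 2: Σ corner-gray over 9 cells = 4362  → 21.6584
row 3: Σ corner-gray over 9 cells = 4370  → 21.6981
row 4: Σ corner-gray over 9 cells = 3838  → 19.0566
row 5: Σ corner-gray over 9 cells = 4484  → 22.2641
row 6: Σ corner-gray over 9 cells = 5214  → 25.8887
row 7: Σ corner-gray over 9 cells = 4737  → 23.5203
row 8: Σ corner-gray over 9 cells = 4050  → 20.1092
row 9: Σ corner-gray over 9 cells = 3855  → 19.1410
row 10: Σ corner-gray over 9 cells = 4057  → 20.1440
row 11: Σ corner-gray over 9 cells = 4059  → 20.1539
row 12: Σ corner-gray over 9 cells = 4915  → 24.4041
Σ rows: total corner-gray = 56950  → 282.7702 mm³

282.770


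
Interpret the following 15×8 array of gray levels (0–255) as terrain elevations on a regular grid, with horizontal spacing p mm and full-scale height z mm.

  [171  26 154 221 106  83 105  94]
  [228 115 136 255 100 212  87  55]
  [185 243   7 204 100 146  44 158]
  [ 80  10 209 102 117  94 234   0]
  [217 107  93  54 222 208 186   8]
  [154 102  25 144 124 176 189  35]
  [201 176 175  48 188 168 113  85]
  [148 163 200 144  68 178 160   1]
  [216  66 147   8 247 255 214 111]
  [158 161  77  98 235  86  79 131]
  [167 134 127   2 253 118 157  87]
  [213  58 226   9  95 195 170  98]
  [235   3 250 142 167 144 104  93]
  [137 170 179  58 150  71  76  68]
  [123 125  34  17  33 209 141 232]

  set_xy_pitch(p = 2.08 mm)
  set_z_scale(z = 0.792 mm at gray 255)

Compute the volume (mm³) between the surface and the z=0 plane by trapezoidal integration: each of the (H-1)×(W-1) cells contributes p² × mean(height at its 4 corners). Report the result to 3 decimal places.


height_mm = gray/255 × 0.792; cell vol = 2.08² × mean(4 corners)
unit = 2.08² × 0.792 / (4×255) = 0.00335932 mm³ per gray-sum
row 0: Σ corner-gray over 7 cells = 3748  → 12.5907
row 1: Σ corner-gray over 7 cells = 3924  → 13.1820
row 2: Σ corner-gray over 7 cells = 3443  → 11.5661
row 3: Σ corner-gray over 7 cells = 3577  → 12.0163
row 4: Σ corner-gray over 7 cells = 3674  → 12.3422
row 5: Σ corner-gray over 7 cells = 3731  → 12.5336
row 6: Σ corner-gray over 7 cells = 3997  → 13.4272
row 7: Σ corner-gray over 7 cells = 4176  → 14.0285
row 8: Σ corner-gray over 7 cells = 3962  → 13.3096
row 9: Σ corner-gray over 7 cells = 3597  → 12.0835
row 10: Σ corner-gray over 7 cells = 3653  → 12.2716
row 11: Σ corner-gray over 7 cells = 3765  → 12.6478
row 12: Σ corner-gray over 7 cells = 3561  → 11.9625
row 13: Σ corner-gray over 7 cells = 3086  → 10.3669
Σ rows: total corner-gray = 51894  → 174.3287 mm³

174.329


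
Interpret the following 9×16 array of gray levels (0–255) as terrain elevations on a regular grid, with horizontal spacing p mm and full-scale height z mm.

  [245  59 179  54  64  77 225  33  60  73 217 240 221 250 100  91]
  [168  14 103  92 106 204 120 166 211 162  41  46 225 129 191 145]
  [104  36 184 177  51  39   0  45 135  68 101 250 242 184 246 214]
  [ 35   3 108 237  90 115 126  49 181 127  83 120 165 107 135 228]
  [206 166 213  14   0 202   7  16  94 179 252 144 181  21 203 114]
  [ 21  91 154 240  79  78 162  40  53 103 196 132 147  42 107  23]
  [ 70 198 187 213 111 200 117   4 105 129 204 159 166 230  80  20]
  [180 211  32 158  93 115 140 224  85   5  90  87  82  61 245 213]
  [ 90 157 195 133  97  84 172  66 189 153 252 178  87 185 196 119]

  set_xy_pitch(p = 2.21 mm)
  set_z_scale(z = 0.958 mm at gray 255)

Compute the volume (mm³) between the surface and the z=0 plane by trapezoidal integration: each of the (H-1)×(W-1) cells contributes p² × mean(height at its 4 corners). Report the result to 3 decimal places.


height_mm = gray/255 × 0.958; cell vol = 2.21² × mean(4 corners)
unit = 2.21² × 0.958 / (4×255) = 0.00458722 mm³ per gray-sum
row 0: Σ corner-gray over 15 cells = 7973  → 36.5739
row 1: Σ corner-gray over 15 cells = 7767  → 35.6290
row 2: Σ corner-gray over 15 cells = 7389  → 33.8950
row 3: Σ corner-gray over 15 cells = 7259  → 33.2987
row 4: Σ corner-gray over 15 cells = 6996  → 32.0922
row 5: Σ corner-gray over 15 cells = 7588  → 34.8079
row 6: Σ corner-gray over 15 cells = 7945  → 36.4455
row 7: Σ corner-gray over 15 cells = 8146  → 37.3675
Σ rows: total corner-gray = 61063  → 280.1096 mm³

280.110
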